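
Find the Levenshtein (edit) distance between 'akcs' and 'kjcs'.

Let D[i][j] be the edit distance between the first i characters of 'akcs' and the first j characters of 'kjcs', with D[i][0] = i, D[0][j] = j, and D[i][j] = D[i-1][j-1] if the characters match, else 1 + min(D[i-1][j], D[i][j-1], D[i-1][j-1]). Filling the table (rows: prefixes of 'akcs', columns: prefixes of 'kjcs'):
     ε  k  j  c  s
  ε  0  1  2  3  4
  a  1  1  2  3  4
  k  2  1  2  3  4
  c  3  2  2  2  3
  s  4  3  3  3  2
The bottom-right entry gives D[4][4] = 2, so no sequence of fewer than 2 edits works. Backtracking through the table gives one optimal edit sequence (2 edits):
  akcs → kkcs (sub a→k @1)
  kkcs → kjcs (sub k→j @2)
Edit distance = 2.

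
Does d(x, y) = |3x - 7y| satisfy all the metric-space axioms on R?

No. d fails symmetry: d(8, 7) = |3·8 - 7·7| = |-25| = 25, but d(7, 8) = |3·7 - 7·8| = |-35| = 35. Since 25 ≠ 35, d(x,y) ≠ d(y,x) in general.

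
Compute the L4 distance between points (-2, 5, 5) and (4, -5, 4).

(Σ|x_i - y_i|^4)^(1/4) = (|-2 - 4|^4 + |5 - (-5)|^4 + |5 - 4|^4)^(1/4)
= (6^4 + 10^4 + 1^4)^(1/4) = (1296 + 10000 + 1)^(1/4) = (11297)^(1/4) ≈ 10.3096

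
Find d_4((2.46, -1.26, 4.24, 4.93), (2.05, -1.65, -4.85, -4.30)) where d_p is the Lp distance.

(Σ|x_i - y_i|^4)^(1/4) = (|2.46 - 2.05|^4 + |-1.26 - (-1.65)|^4 + |4.24 - (-4.85)|^4 + |4.93 - (-4.3)|^4)^(1/4)
= (0.41^4 + 0.39^4 + 9.09^4 + 9.23^4)^(1/4) ≈ (0.0283 + 0.0231 + 6827.4029 + 7257.8302)^(1/4) = (14085.2845)^(1/4) ≈ 10.8941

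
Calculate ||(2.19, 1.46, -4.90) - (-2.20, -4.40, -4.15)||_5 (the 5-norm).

(Σ|x_i - y_i|^5)^(1/5) = (|2.19 - (-2.2)|^5 + |1.46 - (-4.4)|^5 + |-4.9 - (-4.15)|^5)^(1/5)
= (4.39^5 + 5.86^5 + 0.75^5)^(1/5) ≈ (1630.5068 + 6910.1596 + 0.2373)^(1/5) = (8540.9037)^(1/5) ≈ 6.1137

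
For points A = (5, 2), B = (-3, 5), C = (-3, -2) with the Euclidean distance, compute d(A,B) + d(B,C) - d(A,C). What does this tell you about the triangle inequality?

d(A,B) = √(8² + 3²) = √73 ≈ 8.544, d(B,C) = √(0² + 7²) = √49 = 7, d(A,C) = √(8² + 4²) = √80 ≈ 8.9443.
d(A,B) + d(B,C) - d(A,C) = 8.544 + 7 - 8.9443 = 15.544 - 8.9443 = 6.5997 (to 4 decimal places). This is ≥ 0, so the triangle inequality holds for these points.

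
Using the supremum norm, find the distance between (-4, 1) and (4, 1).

max(|x_i - y_i|) = max(|-4 - 4|, |1 - 1|) = max(8, 0) = 8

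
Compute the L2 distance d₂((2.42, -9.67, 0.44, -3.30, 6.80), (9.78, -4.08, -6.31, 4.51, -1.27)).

√(Σ(x_i - y_i)²) = √((2.42 - 9.78)² + (-9.67 - (-4.08))² + (0.44 - (-6.31))² + (-3.3 - 4.51)² + (6.8 - (-1.27))²)
= √((-7.36)² + (-5.59)² + 6.75² + (-7.81)² + 8.07²) = √(54.1696 + 31.2481 + 45.5625 + 60.9961 + 65.1249) = √257.1012 ≈ 16.0344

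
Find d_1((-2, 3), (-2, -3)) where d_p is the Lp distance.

Σ|x_i - y_i| = |-2 - (-2)| + |3 - (-3)| = 0 + 6 = 6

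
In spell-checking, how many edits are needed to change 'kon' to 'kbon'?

Let D[i][j] be the edit distance between the first i characters of 'kon' and the first j characters of 'kbon', with D[i][0] = i, D[0][j] = j, and D[i][j] = D[i-1][j-1] if the characters match, else 1 + min(D[i-1][j], D[i][j-1], D[i-1][j-1]). Filling the table (rows: prefixes of 'kon', columns: prefixes of 'kbon'):
     ε  k  b  o  n
  ε  0  1  2  3  4
  k  1  0  1  2  3
  o  2  1  1  1  2
  n  3  2  2  2  1
The bottom-right entry gives D[3][4] = 1, so no sequence of fewer than 1 edit works. Backtracking through the table gives one optimal edit sequence (1 edit):
  kon → kbon (ins b @2)
Edit distance = 1.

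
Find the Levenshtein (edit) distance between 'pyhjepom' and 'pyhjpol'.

Let D[i][j] be the edit distance between the first i characters of 'pyhjepom' and the first j characters of 'pyhjpol', with D[i][0] = i, D[0][j] = j, and D[i][j] = D[i-1][j-1] if the characters match, else 1 + min(D[i-1][j], D[i][j-1], D[i-1][j-1]). Filling the table (rows: prefixes of 'pyhjepom', columns: prefixes of 'pyhjpol'):
     ε  p  y  h  j  p  o  l
  ε  0  1  2  3  4  5  6  7
  p  1  0  1  2  3  4  5  6
  y  2  1  0  1  2  3  4  5
  h  3  2  1  0  1  2  3  4
  j  4  3  2  1  0  1  2  3
  e  5  4  3  2  1  1  2  3
  p  6  5  4  3  2  1  2  3
  o  7  6  5  4  3  2  1  2
  m  8  7  6  5  4  3  2  2
The bottom-right entry gives D[8][7] = 2, so no sequence of fewer than 2 edits works. Backtracking through the table gives one optimal edit sequence (2 edits):
  pyhjepom → pyhjpom (del e @5)
  pyhjpom → pyhjpol (sub m→l @7)
Edit distance = 2.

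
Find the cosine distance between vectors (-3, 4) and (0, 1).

With u = (-3, 4), v = (0, 1):
u·v = (-3)·0 + 4·1 = 0 + 4 = 4.
|u| = √((-3)² + 4²) = √25, |v| = √(0² + 1²) = √1, so |u||v| = √(25·1) = √25 = 5.
cos θ = (u·v)/(|u||v|) = 4/5 = 0.8
Cosine distance = 1 - cos θ = 1 - 0.8 = 0.2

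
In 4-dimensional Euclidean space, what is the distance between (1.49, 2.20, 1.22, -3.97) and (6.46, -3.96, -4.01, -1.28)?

√(Σ(x_i - y_i)²) = √((1.49 - 6.46)² + (2.2 - (-3.96))² + (1.22 - (-4.01))² + (-3.97 - (-1.28))²)
= √((-4.97)² + 6.16² + 5.23² + (-2.69)²) = √(24.7009 + 37.9456 + 27.3529 + 7.2361) = √97.2355 ≈ 9.8608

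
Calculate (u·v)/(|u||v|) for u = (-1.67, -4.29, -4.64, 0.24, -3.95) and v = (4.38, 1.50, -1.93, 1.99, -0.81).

With u = (-1.67, -4.29, -4.64, 0.24, -3.95), v = (4.38, 1.50, -1.93, 1.99, -0.81):
u·v = (-1.67)·4.38 + (-4.29)·1.5 + (-4.64)·(-1.93) + 0.24·1.99 + (-3.95)·(-0.81) = (-7.3146) + (-6.435) + 8.9552 + 0.4776 + 3.1995 = -1.1173.
|u| = √((-1.67)² + (-4.29)² + (-4.64)² + 0.24² + (-3.95)²) = √(2.7889 + 18.4041 + 21.5296 + 0.0576 + 15.6025) = √58.3827, |v| = √(4.38² + 1.5² + (-1.93)² + 1.99² + (-0.81)²) = √(19.1844 + 2.25 + 3.7249 + 3.9601 + 0.6561) = √29.7755.
cos θ = (u·v)/(|u||v|) = -1.1173/(√58.3827·√29.7755) ≈ -0.0268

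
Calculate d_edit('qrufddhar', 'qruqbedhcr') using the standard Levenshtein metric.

Let D[i][j] be the edit distance between the first i characters of 'qrufddhar' and the first j characters of 'qruqbedhcr', with D[i][0] = i, D[0][j] = j, and D[i][j] = D[i-1][j-1] if the characters match, else 1 + min(D[i-1][j], D[i][j-1], D[i-1][j-1]). Filling the table (rows: prefixes of 'qrufddhar', columns: prefixes of 'qruqbedhcr'):
     ε  q  r  u  q  b  e  d  h  c  r
  ε  0  1  2  3  4  5  6  7  8  9 10
  q  1  0  1  2  3  4  5  6  7  8  9
  r  2  1  0  1  2  3  4  5  6  7  8
  u  3  2  1  0  1  2  3  4  5  6  7
  f  4  3  2  1  1  2  3  4  5  6  7
  d  5  4  3  2  2  2  3  3  4  5  6
  d  6  5  4  3  3  3  3  3  4  5  6
  h  7  6  5  4  4  4  4  4  3  4  5
  a  8  7  6  5  5  5  5  5  4  4  5
  r  9  8  7  6  6  6  6  6  5  5  4
The bottom-right entry gives D[9][10] = 4, so no sequence of fewer than 4 edits works. Backtracking through the table gives one optimal edit sequence (4 edits):
  qrufddhar → qruqfddhar (ins q @4)
  qruqfddhar → qruqbddhar (sub f→b @5)
  qruqbddhar → qruqbedhar (sub d→e @6)
  qruqbedhar → qruqbedhcr (sub a→c @9)
Edit distance = 4.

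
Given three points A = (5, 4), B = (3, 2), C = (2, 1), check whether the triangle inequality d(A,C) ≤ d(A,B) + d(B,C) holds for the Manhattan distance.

d(A,B) = 2 + 2 = 4, d(B,C) = 1 + 1 = 2, d(A,C) = 3 + 3 = 6.
d(A,C) = 6 ≤ 4 + 2 = 6. Triangle inequality is satisfied.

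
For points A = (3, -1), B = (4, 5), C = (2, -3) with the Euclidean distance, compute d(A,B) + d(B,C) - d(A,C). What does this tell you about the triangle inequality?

d(A,B) = √(1² + 6²) = √37 ≈ 6.0828, d(B,C) = √(2² + 8²) = √68 ≈ 8.2462, d(A,C) = √(1² + 2²) = √5 ≈ 2.2361.
d(A,B) + d(B,C) - d(A,C) = 6.0828 + 8.2462 - 2.2361 = 14.329 - 2.2361 = 12.0929 (to 4 decimal places). This is ≥ 0, so the triangle inequality holds for these points.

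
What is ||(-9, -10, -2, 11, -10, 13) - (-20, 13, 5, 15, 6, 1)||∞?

max(|x_i - y_i|) = max(|-9 - (-20)|, |-10 - 13|, |-2 - 5|, |11 - 15|, |-10 - 6|, |13 - 1|) = max(11, 23, 7, 4, 16, 12) = 23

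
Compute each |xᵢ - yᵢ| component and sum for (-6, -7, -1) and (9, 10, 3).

Σ|x_i - y_i| = |-6 - 9| + |-7 - 10| + |-1 - 3| = 15 + 17 + 4 = 36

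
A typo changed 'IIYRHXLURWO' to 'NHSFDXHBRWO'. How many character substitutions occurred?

Differing positions: 1, 2, 3, 4, 5, 7, 8. Hamming distance = 7.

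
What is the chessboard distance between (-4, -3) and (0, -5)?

max(|x_i - y_i|) = max(|-4 - 0|, |-3 - (-5)|) = max(4, 2) = 4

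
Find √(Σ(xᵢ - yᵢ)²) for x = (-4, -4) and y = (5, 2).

√(Σ(x_i - y_i)²) = √((-4 - 5)² + (-4 - 2)²)
= √((-9)² + (-6)²) = √(81 + 36) = √117 ≈ 10.8167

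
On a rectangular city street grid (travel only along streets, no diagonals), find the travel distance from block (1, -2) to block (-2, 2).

Σ|x_i - y_i| = |1 - (-2)| + |-2 - 2| = 3 + 4 = 7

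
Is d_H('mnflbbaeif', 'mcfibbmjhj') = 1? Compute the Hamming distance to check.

Differing positions: 2, 4, 7, 8, 9, 10. Hamming distance = 6, so the claim that d_H = 1 is false.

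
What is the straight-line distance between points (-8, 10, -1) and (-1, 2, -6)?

√(Σ(x_i - y_i)²) = √((-8 - (-1))² + (10 - 2)² + (-1 - (-6))²)
= √((-7)² + 8² + 5²) = √(49 + 64 + 25) = √138 ≈ 11.7473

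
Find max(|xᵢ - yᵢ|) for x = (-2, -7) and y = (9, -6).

max(|x_i - y_i|) = max(|-2 - 9|, |-7 - (-6)|) = max(11, 1) = 11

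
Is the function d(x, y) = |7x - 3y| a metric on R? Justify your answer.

No. d fails symmetry: d(5, 6) = |7·5 - 3·6| = |17| = 17, but d(6, 5) = |7·6 - 3·5| = |27| = 27. Since 17 ≠ 27, d(x,y) ≠ d(y,x) in general.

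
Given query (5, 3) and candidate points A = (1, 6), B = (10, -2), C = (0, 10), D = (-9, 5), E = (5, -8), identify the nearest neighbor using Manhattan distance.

Distances: d(A) = 7, d(B) = 10, d(C) = 12, d(D) = 16, d(E) = 11. Nearest: A = (1, 6) with distance 7.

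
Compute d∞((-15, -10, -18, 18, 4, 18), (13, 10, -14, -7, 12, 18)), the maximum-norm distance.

max(|x_i - y_i|) = max(|-15 - 13|, |-10 - 10|, |-18 - (-14)|, |18 - (-7)|, |4 - 12|, |18 - 18|) = max(28, 20, 4, 25, 8, 0) = 28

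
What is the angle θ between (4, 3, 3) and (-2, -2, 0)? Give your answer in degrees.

With u = (4, 3, 3), v = (-2, -2, 0):
u·v = 4·(-2) + 3·(-2) + 3·0 = (-8) + (-6) + 0 = -14.
|u| = √(4² + 3² + 3²) = √34, |v| = √((-2)² + (-2)² + 0²) = √8, so |u||v| = √(34·8) = √272.
cos θ = (u·v)/(|u||v|) = -14/√272 ≈ -0.848875
θ = arccos(-0.848875) ≈ 148.09°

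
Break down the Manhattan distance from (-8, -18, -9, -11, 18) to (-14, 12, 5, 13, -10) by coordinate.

Σ|x_i - y_i| = |-8 - (-14)| + |-18 - 12| + |-9 - 5| + |-11 - 13| + |18 - (-10)| = 6 + 30 + 14 + 24 + 28 = 102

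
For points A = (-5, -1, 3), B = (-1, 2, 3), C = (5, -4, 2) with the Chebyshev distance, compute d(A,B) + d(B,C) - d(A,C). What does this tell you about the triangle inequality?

d(A,B) = max(4, 3, 0) = 4, d(B,C) = max(6, 6, 1) = 6, d(A,C) = max(10, 3, 1) = 10.
d(A,B) + d(B,C) - d(A,C) = 4 + 6 - 10 = 10 - 10 = 0. This is ≥ 0, so the triangle inequality holds for these points.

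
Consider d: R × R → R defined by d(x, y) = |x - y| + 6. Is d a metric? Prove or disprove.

No. d fails identity of indiscernibles (specifically d(x,x) = 0): d(-5, -5) = |-5 - (-5)| + 6 = 0 + 6 = 6 ≠ 0.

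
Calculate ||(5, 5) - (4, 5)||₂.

√(Σ(x_i - y_i)²) = √((5 - 4)² + (5 - 5)²)
= √(1² + 0²) = √(1 + 0) = √1 = 1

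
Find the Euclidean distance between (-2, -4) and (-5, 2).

√(Σ(x_i - y_i)²) = √((-2 - (-5))² + (-4 - 2)²)
= √(3² + (-6)²) = √(9 + 36) = √45 ≈ 6.7082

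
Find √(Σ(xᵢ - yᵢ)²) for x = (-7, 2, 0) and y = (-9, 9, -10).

√(Σ(x_i - y_i)²) = √((-7 - (-9))² + (2 - 9)² + (0 - (-10))²)
= √(2² + (-7)² + 10²) = √(4 + 49 + 100) = √153 ≈ 12.3693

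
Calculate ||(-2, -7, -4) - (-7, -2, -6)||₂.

√(Σ(x_i - y_i)²) = √((-2 - (-7))² + (-7 - (-2))² + (-4 - (-6))²)
= √(5² + (-5)² + 2²) = √(25 + 25 + 4) = √54 ≈ 7.3485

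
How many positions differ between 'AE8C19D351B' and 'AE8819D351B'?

Differing positions: 4. Hamming distance = 1.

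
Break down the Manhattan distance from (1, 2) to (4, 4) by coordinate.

Σ|x_i - y_i| = |1 - 4| + |2 - 4| = 3 + 2 = 5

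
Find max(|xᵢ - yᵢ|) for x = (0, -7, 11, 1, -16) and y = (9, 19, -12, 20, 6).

max(|x_i - y_i|) = max(|0 - 9|, |-7 - 19|, |11 - (-12)|, |1 - 20|, |-16 - 6|) = max(9, 26, 23, 19, 22) = 26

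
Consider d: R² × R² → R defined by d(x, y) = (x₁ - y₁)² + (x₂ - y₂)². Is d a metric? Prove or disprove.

No. The squared Euclidean distance fails the triangle inequality. Counterexample: x = (0, 0), y = (1, 5), z = (2, 10). d(x,z) = 2² + 10² = 104, but d(x,y) + d(y,z) = (1² + 5²) + (1² + 5²) = 26 + 26 = 52. Since 104 > 52, the triangle inequality is violated. (Note: √d, the ordinary Euclidean distance, IS a metric.)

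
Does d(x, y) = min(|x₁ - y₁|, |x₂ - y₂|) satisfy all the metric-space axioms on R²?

No. d fails identity of indiscernibles: take x = (0, 0) and y = (0, 9). Then d(x,y) = min(|0 - 0|, |0 - 9|) = min(0, 9) = 0, yet x ≠ y.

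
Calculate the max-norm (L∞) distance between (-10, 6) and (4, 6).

max(|x_i - y_i|) = max(|-10 - 4|, |6 - 6|) = max(14, 0) = 14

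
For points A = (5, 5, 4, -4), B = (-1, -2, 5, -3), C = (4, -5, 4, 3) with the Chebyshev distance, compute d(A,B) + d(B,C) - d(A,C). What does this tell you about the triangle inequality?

d(A,B) = max(6, 7, 1, 1) = 7, d(B,C) = max(5, 3, 1, 6) = 6, d(A,C) = max(1, 10, 0, 7) = 10.
d(A,B) + d(B,C) - d(A,C) = 7 + 6 - 10 = 13 - 10 = 3. This is ≥ 0, so the triangle inequality holds for these points.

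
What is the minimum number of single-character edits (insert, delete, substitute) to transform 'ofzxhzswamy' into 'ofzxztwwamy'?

Let D[i][j] be the edit distance between the first i characters of 'ofzxhzswamy' and the first j characters of 'ofzxztwwamy', with D[i][0] = i, D[0][j] = j, and D[i][j] = D[i-1][j-1] if the characters match, else 1 + min(D[i-1][j], D[i][j-1], D[i-1][j-1]). Filling the table (rows: prefixes of 'ofzxhzswamy', columns: prefixes of 'ofzxztwwamy'):
     ε  o  f  z  x  z  t  w  w  a  m  y
  ε  0  1  2  3  4  5  6  7  8  9 10 11
  o  1  0  1  2  3  4  5  6  7  8  9 10
  f  2  1  0  1  2  3  4  5  6  7  8  9
  z  3  2  1  0  1  2  3  4  5  6  7  8
  x  4  3  2  1  0  1  2  3  4  5  6  7
  h  5  4  3  2  1  1  2  3  4  5  6  7
  z  6  5  4  3  2  1  2  3  4  5  6  7
  s  7  6  5  4  3  2  2  3  4  5  6  7
  w  8  7  6  5  4  3  3  2  3  4  5  6
  a  9  8  7  6  5  4  4  3  3  3  4  5
  m 10  9  8  7  6  5  5  4  4  4  3  4
  y 11 10  9  8  7  6  6  5  5  5  4  3
The bottom-right entry gives D[11][11] = 3, so no sequence of fewer than 3 edits works. Backtracking through the table gives one optimal edit sequence (3 edits):
  ofzxhzswamy → ofzxzzswamy (sub h→z @5)
  ofzxzzswamy → ofzxztswamy (sub z→t @6)
  ofzxztswamy → ofzxztwwamy (sub s→w @7)
Edit distance = 3.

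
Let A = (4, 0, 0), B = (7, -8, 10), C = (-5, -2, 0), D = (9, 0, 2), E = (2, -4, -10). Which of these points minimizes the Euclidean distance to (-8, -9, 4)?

Distances: d(A) ≈ 15.5242, d(B) ≈ 16.1864, d(C) ≈ 8.6023, d(D) ≈ 19.3391, d(E) ≈ 17.9165. Nearest: C = (-5, -2, 0) with distance 8.6023.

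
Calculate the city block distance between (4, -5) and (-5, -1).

Σ|x_i - y_i| = |4 - (-5)| + |-5 - (-1)| = 9 + 4 = 13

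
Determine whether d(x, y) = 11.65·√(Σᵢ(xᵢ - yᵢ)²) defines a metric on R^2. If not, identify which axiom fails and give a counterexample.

Yes. The L2 (Euclidean) norm induces a metric on R^2, and multiplying a metric by a positive constant 11.65 > 0 preserves all four axioms: non-negativity (11.65·||x-y|| ≥ 0), identity (11.65·||x-y|| = 0 ⟺ ||x-y|| = 0 ⟺ x = y), symmetry (||x-y|| = ||y-x||), and the triangle inequality (11.65·||x-z|| ≤ 11.65·||x-y|| + 11.65·||y-z||). So d is a metric.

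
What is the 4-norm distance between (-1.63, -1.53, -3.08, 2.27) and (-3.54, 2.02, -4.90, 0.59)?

(Σ|x_i - y_i|^4)^(1/4) = (|-1.63 - (-3.54)|^4 + |-1.53 - 2.02|^4 + |-3.08 - (-4.9)|^4 + |2.27 - 0.59|^4)^(1/4)
= (1.91^4 + 3.55^4 + 1.82^4 + 1.68^4)^(1/4) ≈ (13.3086 + 158.823 + 10.972 + 7.9659)^(1/4) = (191.0695)^(1/4) ≈ 3.7179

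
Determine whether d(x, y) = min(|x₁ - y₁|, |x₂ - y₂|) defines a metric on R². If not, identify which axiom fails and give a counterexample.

No. d fails identity of indiscernibles: take x = (-5, 0) and y = (-5, 6). Then d(x,y) = min(|-5 - (-5)|, |0 - 6|) = min(0, 6) = 0, yet x ≠ y.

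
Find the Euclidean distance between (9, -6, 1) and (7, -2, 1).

√(Σ(x_i - y_i)²) = √((9 - 7)² + (-6 - (-2))² + (1 - 1)²)
= √(2² + (-4)² + 0²) = √(4 + 16 + 0) = √20 ≈ 4.4721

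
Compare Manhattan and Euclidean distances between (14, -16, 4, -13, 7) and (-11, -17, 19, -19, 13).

L1 = |14 - (-11)| + |-16 - (-17)| + |4 - 19| + |-13 - (-19)| + |7 - 13| = 25 + 1 + 15 + 6 + 6 = 53
L2 = √(25² + 1² + 15² + 6² + 6²) = √923 ≈ 30.3809
L1 ≥ L2 always (equality iff movement is along one axis); L1 > L2 here.
Ratio L1/L2 = 53/√923 ≈ 1.7445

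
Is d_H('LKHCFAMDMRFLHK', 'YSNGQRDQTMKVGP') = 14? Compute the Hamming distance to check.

Differing positions: 1, 2, 3, 4, 5, 6, 7, 8, 9, 10, 11, 12, 13, 14. Hamming distance = 14, so the claim is true.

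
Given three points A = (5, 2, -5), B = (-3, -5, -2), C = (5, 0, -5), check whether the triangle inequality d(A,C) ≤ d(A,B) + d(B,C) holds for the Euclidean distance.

d(A,B) = √(8² + 7² + 3²) = √122 ≈ 11.0454, d(B,C) = √(8² + 5² + 3²) = √98 ≈ 9.8995, d(A,C) = √(0² + 2² + 0²) = √4 = 2.
d(A,C) = 2 ≤ 11.0454 + 9.8995 = 20.9449. Triangle inequality is satisfied.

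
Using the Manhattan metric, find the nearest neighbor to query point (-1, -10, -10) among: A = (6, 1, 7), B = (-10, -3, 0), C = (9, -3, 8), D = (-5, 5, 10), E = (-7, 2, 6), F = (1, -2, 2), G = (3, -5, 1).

Distances: d(A) = 35, d(B) = 26, d(C) = 35, d(D) = 39, d(E) = 34, d(F) = 22, d(G) = 20. Nearest: G = (3, -5, 1) with distance 20.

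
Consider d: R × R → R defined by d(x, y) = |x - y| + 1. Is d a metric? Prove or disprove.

No. d fails identity of indiscernibles (specifically d(x,x) = 0): d(6, 6) = |6 - 6| + 1 = 0 + 1 = 1 ≠ 0.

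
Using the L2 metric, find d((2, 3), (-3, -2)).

√(Σ(x_i - y_i)²) = √((2 - (-3))² + (3 - (-2))²)
= √(5² + 5²) = √(25 + 25) = √50 ≈ 7.0711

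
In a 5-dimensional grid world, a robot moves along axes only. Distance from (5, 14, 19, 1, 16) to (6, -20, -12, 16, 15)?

Σ|x_i - y_i| = |5 - 6| + |14 - (-20)| + |19 - (-12)| + |1 - 16| + |16 - 15| = 1 + 34 + 31 + 15 + 1 = 82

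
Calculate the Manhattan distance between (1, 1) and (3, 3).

Σ|x_i - y_i| = |1 - 3| + |1 - 3| = 2 + 2 = 4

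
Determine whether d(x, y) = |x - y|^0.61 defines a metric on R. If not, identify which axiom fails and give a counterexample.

Yes. With 0 < p = 0.61 ≤ 1, d(x,y) = |x-y|^0.61 is a metric on R. Non-negativity and symmetry are immediate; |x-y|^0.61 = 0 ⟺ |x-y| = 0 ⟺ x = y. For the triangle inequality, the function t ↦ t^0.61 is subadditive on [0,∞) when p ≤ 1, so |x-z|^0.61 ≤ (|x-y| + |y-z|)^0.61 ≤ |x-y|^0.61 + |y-z|^0.61.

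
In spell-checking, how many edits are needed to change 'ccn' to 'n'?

Let D[i][j] be the edit distance between the first i characters of 'ccn' and the first j characters of 'n', with D[i][0] = i, D[0][j] = j, and D[i][j] = D[i-1][j-1] if the characters match, else 1 + min(D[i-1][j], D[i][j-1], D[i-1][j-1]). Filling the table (rows: prefixes of 'ccn', columns: prefixes of 'n'):
     ε  n
  ε  0  1
  c  1  1
  c  2  2
  n  3  2
The bottom-right entry gives D[3][1] = 2, so no sequence of fewer than 2 edits works. Backtracking through the table gives one optimal edit sequence (2 edits):
  ccn → cn (del c @1)
  cn → n (del c @1)
Edit distance = 2.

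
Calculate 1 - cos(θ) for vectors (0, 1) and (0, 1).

With u = (0, 1), v = (0, 1):
u·v = 0·0 + 1·1 = 0 + 1 = 1.
|u| = √(0² + 1²) = √1, |v| = √(0² + 1²) = √1, so |u||v| = √(1·1) = √1 = 1.
cos θ = (u·v)/(|u||v|) = 1/1 = 1
Cosine distance = 1 - cos θ = 1 - 1 = 0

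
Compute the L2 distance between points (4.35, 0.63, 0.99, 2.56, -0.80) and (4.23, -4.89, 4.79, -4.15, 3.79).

(Σ|x_i - y_i|^2)^(1/2) = (|4.35 - 4.23|^2 + |0.63 - (-4.89)|^2 + |0.99 - 4.79|^2 + |2.56 - (-4.15)|^2 + |-0.8 - 3.79|^2)^(1/2)
= (0.12^2 + 5.52^2 + 3.8^2 + 6.71^2 + 4.59^2)^(1/2) = (0.0144 + 30.4704 + 14.44 + 45.0241 + 21.0681)^(1/2) = (111.017)^(1/2) ≈ 10.5365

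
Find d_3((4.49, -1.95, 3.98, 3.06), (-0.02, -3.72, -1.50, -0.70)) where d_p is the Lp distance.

(Σ|x_i - y_i|^3)^(1/3) = (|4.49 - (-0.02)|^3 + |-1.95 - (-3.72)|^3 + |3.98 - (-1.5)|^3 + |3.06 - (-0.7)|^3)^(1/3)
= (4.51^3 + 1.77^3 + 5.48^3 + 3.76^3)^(1/3) ≈ (91.7339 + 5.5452 + 164.5666 + 53.1574)^(1/3) = (315.0031)^(1/3) ≈ 6.8041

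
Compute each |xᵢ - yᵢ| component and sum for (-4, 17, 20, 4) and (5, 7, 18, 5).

Σ|x_i - y_i| = |-4 - 5| + |17 - 7| + |20 - 18| + |4 - 5| = 9 + 10 + 2 + 1 = 22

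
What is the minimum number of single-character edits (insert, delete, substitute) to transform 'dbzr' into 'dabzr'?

Let D[i][j] be the edit distance between the first i characters of 'dbzr' and the first j characters of 'dabzr', with D[i][0] = i, D[0][j] = j, and D[i][j] = D[i-1][j-1] if the characters match, else 1 + min(D[i-1][j], D[i][j-1], D[i-1][j-1]). Filling the table (rows: prefixes of 'dbzr', columns: prefixes of 'dabzr'):
     ε  d  a  b  z  r
  ε  0  1  2  3  4  5
  d  1  0  1  2  3  4
  b  2  1  1  1  2  3
  z  3  2  2  2  1  2
  r  4  3  3  3  2  1
The bottom-right entry gives D[4][5] = 1, so no sequence of fewer than 1 edit works. Backtracking through the table gives one optimal edit sequence (1 edit):
  dbzr → dabzr (ins a @2)
Edit distance = 1.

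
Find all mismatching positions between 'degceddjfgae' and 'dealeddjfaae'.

Differing positions: 3, 4, 10. Hamming distance = 3.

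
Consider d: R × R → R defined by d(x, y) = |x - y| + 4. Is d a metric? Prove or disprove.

No. d fails identity of indiscernibles (specifically d(x,x) = 0): d(-8, -8) = |-8 - (-8)| + 4 = 0 + 4 = 4 ≠ 0.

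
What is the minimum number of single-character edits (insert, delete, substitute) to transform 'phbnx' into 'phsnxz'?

Let D[i][j] be the edit distance between the first i characters of 'phbnx' and the first j characters of 'phsnxz', with D[i][0] = i, D[0][j] = j, and D[i][j] = D[i-1][j-1] if the characters match, else 1 + min(D[i-1][j], D[i][j-1], D[i-1][j-1]). Filling the table (rows: prefixes of 'phbnx', columns: prefixes of 'phsnxz'):
     ε  p  h  s  n  x  z
  ε  0  1  2  3  4  5  6
  p  1  0  1  2  3  4  5
  h  2  1  0  1  2  3  4
  b  3  2  1  1  2  3  4
  n  4  3  2  2  1  2  3
  x  5  4  3  3  2  1  2
The bottom-right entry gives D[5][6] = 2, so no sequence of fewer than 2 edits works. Backtracking through the table gives one optimal edit sequence (2 edits):
  phbnx → phsnx (sub b→s @3)
  phsnx → phsnxz (ins z @6)
Edit distance = 2.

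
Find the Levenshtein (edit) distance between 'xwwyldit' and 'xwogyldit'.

Let D[i][j] be the edit distance between the first i characters of 'xwwyldit' and the first j characters of 'xwogyldit', with D[i][0] = i, D[0][j] = j, and D[i][j] = D[i-1][j-1] if the characters match, else 1 + min(D[i-1][j], D[i][j-1], D[i-1][j-1]). Filling the table (rows: prefixes of 'xwwyldit', columns: prefixes of 'xwogyldit'):
     ε  x  w  o  g  y  l  d  i  t
  ε  0  1  2  3  4  5  6  7  8  9
  x  1  0  1  2  3  4  5  6  7  8
  w  2  1  0  1  2  3  4  5  6  7
  w  3  2  1  1  2  3  4  5  6  7
  y  4  3  2  2  2  2  3  4  5  6
  l  5  4  3  3  3  3  2  3  4  5
  d  6  5  4  4  4  4  3  2  3  4
  i  7  6  5  5  5  5  4  3  2  3
  t  8  7  6  6  6  6  5  4  3  2
The bottom-right entry gives D[8][9] = 2, so no sequence of fewer than 2 edits works. Backtracking through the table gives one optimal edit sequence (2 edits):
  xwwyldit → xwowyldit (ins o @3)
  xwowyldit → xwogyldit (sub w→g @4)
Edit distance = 2.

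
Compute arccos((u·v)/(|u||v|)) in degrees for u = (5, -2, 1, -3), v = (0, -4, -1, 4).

With u = (5, -2, 1, -3), v = (0, -4, -1, 4):
u·v = 5·0 + (-2)·(-4) + 1·(-1) + (-3)·4 = 0 + 8 + (-1) + (-12) = -5.
|u| = √(5² + (-2)² + 1² + (-3)²) = √39, |v| = √(0² + (-4)² + (-1)² + 4²) = √33, so |u||v| = √(39·33) = √1287.
cos θ = (u·v)/(|u||v|) = -5/√1287 ≈ -0.139374
θ = arccos(-0.139374) ≈ 98.01°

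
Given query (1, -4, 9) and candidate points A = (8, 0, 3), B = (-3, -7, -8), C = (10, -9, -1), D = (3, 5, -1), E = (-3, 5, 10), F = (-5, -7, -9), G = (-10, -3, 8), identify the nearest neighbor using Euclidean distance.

Distances: d(A) ≈ 10.0499, d(B) ≈ 17.72, d(C) ≈ 14.3527, d(D) ≈ 13.6015, d(E) ≈ 9.8995, d(F) ≈ 19.2094, d(G) ≈ 11.0905. Nearest: E = (-3, 5, 10) with distance 9.8995.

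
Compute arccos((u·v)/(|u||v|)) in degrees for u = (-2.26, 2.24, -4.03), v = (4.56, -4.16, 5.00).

With u = (-2.26, 2.24, -4.03), v = (4.56, -4.16, 5.00):
u·v = (-2.26)·4.56 + 2.24·(-4.16) + (-4.03)·5 = (-10.3056) + (-9.3184) + (-20.15) = -39.774.
|u| = √((-2.26)² + 2.24² + (-4.03)²) = √(5.1076 + 5.0176 + 16.2409) = √26.3661, |v| = √(4.56² + (-4.16)² + 5²) = √(20.7936 + 17.3056 + 25) = √63.0992.
cos θ = (u·v)/(|u||v|) = -39.774/(√26.3661·√63.0992) ≈ -0.975134
θ = arccos(-0.975134) ≈ 167.2°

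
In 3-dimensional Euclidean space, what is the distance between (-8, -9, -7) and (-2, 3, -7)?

√(Σ(x_i - y_i)²) = √((-8 - (-2))² + (-9 - 3)² + (-7 - (-7))²)
= √((-6)² + (-12)² + 0²) = √(36 + 144 + 0) = √180 ≈ 13.4164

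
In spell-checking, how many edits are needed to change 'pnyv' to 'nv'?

Let D[i][j] be the edit distance between the first i characters of 'pnyv' and the first j characters of 'nv', with D[i][0] = i, D[0][j] = j, and D[i][j] = D[i-1][j-1] if the characters match, else 1 + min(D[i-1][j], D[i][j-1], D[i-1][j-1]). Filling the table (rows: prefixes of 'pnyv', columns: prefixes of 'nv'):
     ε  n  v
  ε  0  1  2
  p  1  1  2
  n  2  1  2
  y  3  2  2
  v  4  3  2
The bottom-right entry gives D[4][2] = 2, so no sequence of fewer than 2 edits works. Backtracking through the table gives one optimal edit sequence (2 edits):
  pnyv → nyv (del p @1)
  nyv → nv (del y @2)
Edit distance = 2.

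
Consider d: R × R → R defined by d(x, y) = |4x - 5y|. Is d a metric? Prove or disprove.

No. d fails symmetry: d(6, 7) = |4·6 - 5·7| = |-11| = 11, but d(7, 6) = |4·7 - 5·6| = |-2| = 2. Since 11 ≠ 2, d(x,y) ≠ d(y,x) in general.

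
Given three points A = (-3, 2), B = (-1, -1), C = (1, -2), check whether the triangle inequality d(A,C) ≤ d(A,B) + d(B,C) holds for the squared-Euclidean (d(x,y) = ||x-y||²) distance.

d(A,B) = 2² + 3² = 13, d(B,C) = 2² + 1² = 5, d(A,C) = 4² + 4² = 32.
d(A,C) = 32 > 13 + 5 = 18. Triangle inequality is VIOLATED. (Squared-Euclidean is not a metric — this is a counterexample.)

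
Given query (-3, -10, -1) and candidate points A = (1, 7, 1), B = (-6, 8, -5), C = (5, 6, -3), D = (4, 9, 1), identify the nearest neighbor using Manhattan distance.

Distances: d(A) = 23, d(B) = 25, d(C) = 26, d(D) = 28. Nearest: A = (1, 7, 1) with distance 23.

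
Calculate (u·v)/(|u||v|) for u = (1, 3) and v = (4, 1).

With u = (1, 3), v = (4, 1):
u·v = 1·4 + 3·1 = 4 + 3 = 7.
|u| = √(1² + 3²) = √10, |v| = √(4² + 1²) = √17, so |u||v| = √(10·17) = √170.
cos θ = (u·v)/(|u||v|) = 7/√170 ≈ 0.5369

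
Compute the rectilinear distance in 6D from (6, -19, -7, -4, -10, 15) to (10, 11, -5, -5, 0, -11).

Σ|x_i - y_i| = |6 - 10| + |-19 - 11| + |-7 - (-5)| + |-4 - (-5)| + |-10 - 0| + |15 - (-11)| = 4 + 30 + 2 + 1 + 10 + 26 = 73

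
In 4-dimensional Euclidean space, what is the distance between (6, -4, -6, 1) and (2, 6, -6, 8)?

√(Σ(x_i - y_i)²) = √((6 - 2)² + (-4 - 6)² + (-6 - (-6))² + (1 - 8)²)
= √(4² + (-10)² + 0² + (-7)²) = √(16 + 100 + 0 + 49) = √165 ≈ 12.8452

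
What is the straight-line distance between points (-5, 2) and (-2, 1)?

√(Σ(x_i - y_i)²) = √((-5 - (-2))² + (2 - 1)²)
= √((-3)² + 1²) = √(9 + 1) = √10 ≈ 3.1623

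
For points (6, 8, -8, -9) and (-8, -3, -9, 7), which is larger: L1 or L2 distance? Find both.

L1 = |6 - (-8)| + |8 - (-3)| + |-8 - (-9)| + |-9 - 7| = 14 + 11 + 1 + 16 = 42
L2 = √(14² + 11² + 1² + 16²) = √574 ≈ 23.9583
L1 ≥ L2 always (equality iff movement is along one axis); L1 > L2 here.
Ratio L1/L2 = 42/√574 ≈ 1.753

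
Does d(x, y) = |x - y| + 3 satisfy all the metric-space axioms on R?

No. d fails identity of indiscernibles (specifically d(x,x) = 0): d(-4, -4) = |-4 - (-4)| + 3 = 0 + 3 = 3 ≠ 0.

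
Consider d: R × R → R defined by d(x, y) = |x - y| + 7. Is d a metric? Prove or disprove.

No. d fails identity of indiscernibles (specifically d(x,x) = 0): d(4, 4) = |4 - 4| + 7 = 0 + 7 = 7 ≠ 0.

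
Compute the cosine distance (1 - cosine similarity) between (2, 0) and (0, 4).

With u = (2, 0), v = (0, 4):
u·v = 2·0 + 0·4 = 0 + 0 = 0.
|u| = √(2² + 0²) = √4, |v| = √(0² + 4²) = √16, so |u||v| = √(4·16) = √64 = 8.
cos θ = (u·v)/(|u||v|) = 0/8 = 0
Cosine distance = 1 - cos θ = 1 - 0 = 1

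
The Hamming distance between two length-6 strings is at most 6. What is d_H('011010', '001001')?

Differing positions: 2, 5, 6. Hamming distance = 3. The maximum possible Hamming distance for length-6 strings is 6, so d_H/6 = 3/6 = 0.5.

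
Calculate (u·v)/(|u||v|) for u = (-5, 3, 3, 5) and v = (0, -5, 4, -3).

With u = (-5, 3, 3, 5), v = (0, -5, 4, -3):
u·v = (-5)·0 + 3·(-5) + 3·4 + 5·(-3) = 0 + (-15) + 12 + (-15) = -18.
|u| = √((-5)² + 3² + 3² + 5²) = √68, |v| = √(0² + (-5)² + 4² + (-3)²) = √50, so |u||v| = √(68·50) = √3400.
cos θ = (u·v)/(|u||v|) = -18/√3400 ≈ -0.3087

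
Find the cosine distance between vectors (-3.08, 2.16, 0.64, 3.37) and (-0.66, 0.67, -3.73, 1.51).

With u = (-3.08, 2.16, 0.64, 3.37), v = (-0.66, 0.67, -3.73, 1.51):
u·v = (-3.08)·(-0.66) + 2.16·0.67 + 0.64·(-3.73) + 3.37·1.51 = 2.0328 + 1.4472 + (-2.3872) + 5.0887 = 6.1815.
|u| = √((-3.08)² + 2.16² + 0.64² + 3.37²) = √(9.4864 + 4.6656 + 0.4096 + 11.3569) = √25.9185, |v| = √((-0.66)² + 0.67² + (-3.73)² + 1.51²) = √(0.4356 + 0.4489 + 13.9129 + 2.2801) = √17.0775.
cos θ = (u·v)/(|u||v|) = 6.1815/(√25.9185·√17.0775) ≈ 0.2938
Cosine distance = 1 - cos θ ≈ 1 - 0.2938 = 0.7062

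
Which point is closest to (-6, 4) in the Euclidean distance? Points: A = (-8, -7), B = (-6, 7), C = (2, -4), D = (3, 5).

Distances: d(A) ≈ 11.1803, d(B) = 3, d(C) ≈ 11.3137, d(D) ≈ 9.0554. Nearest: B = (-6, 7) with distance 3.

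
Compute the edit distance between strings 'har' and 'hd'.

Let D[i][j] be the edit distance between the first i characters of 'har' and the first j characters of 'hd', with D[i][0] = i, D[0][j] = j, and D[i][j] = D[i-1][j-1] if the characters match, else 1 + min(D[i-1][j], D[i][j-1], D[i-1][j-1]). Filling the table (rows: prefixes of 'har', columns: prefixes of 'hd'):
     ε  h  d
  ε  0  1  2
  h  1  0  1
  a  2  1  1
  r  3  2  2
The bottom-right entry gives D[3][2] = 2, so no sequence of fewer than 2 edits works. Backtracking through the table gives one optimal edit sequence (2 edits):
  har → hr (del a @2)
  hr → hd (sub r→d @2)
Edit distance = 2.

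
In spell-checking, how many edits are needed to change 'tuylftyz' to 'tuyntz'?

Let D[i][j] be the edit distance between the first i characters of 'tuylftyz' and the first j characters of 'tuyntz', with D[i][0] = i, D[0][j] = j, and D[i][j] = D[i-1][j-1] if the characters match, else 1 + min(D[i-1][j], D[i][j-1], D[i-1][j-1]). Filling the table (rows: prefixes of 'tuylftyz', columns: prefixes of 'tuyntz'):
     ε  t  u  y  n  t  z
  ε  0  1  2  3  4  5  6
  t  1  0  1  2  3  4  5
  u  2  1  0  1  2  3  4
  y  3  2  1  0  1  2  3
  l  4  3  2  1  1  2  3
  f  5  4  3  2  2  2  3
  t  6  5  4  3  3  2  3
  y  7  6  5  4  4  3  3
  z  8  7  6  5  5  4  3
The bottom-right entry gives D[8][6] = 3, so no sequence of fewer than 3 edits works. Backtracking through the table gives one optimal edit sequence (3 edits):
  tuylftyz → tuyftyz (del l @4)
  tuyftyz → tuyntyz (sub f→n @4)
  tuyntyz → tuyntz (del y @6)
Edit distance = 3.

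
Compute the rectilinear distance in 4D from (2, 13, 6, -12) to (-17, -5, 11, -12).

Σ|x_i - y_i| = |2 - (-17)| + |13 - (-5)| + |6 - 11| + |-12 - (-12)| = 19 + 18 + 5 + 0 = 42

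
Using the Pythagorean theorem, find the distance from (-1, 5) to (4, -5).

√(Σ(x_i - y_i)²) = √((-1 - 4)² + (5 - (-5))²)
= √((-5)² + 10²) = √(25 + 100) = √125 ≈ 11.1803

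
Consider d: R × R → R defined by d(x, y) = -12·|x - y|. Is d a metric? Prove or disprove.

No. With c = -12 < 0, d fails non-negativity: d(6, 12) = -12·|6 - 12| = -12·6 = -72 < 0.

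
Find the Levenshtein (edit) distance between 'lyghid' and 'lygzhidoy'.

Let D[i][j] be the edit distance between the first i characters of 'lyghid' and the first j characters of 'lygzhidoy', with D[i][0] = i, D[0][j] = j, and D[i][j] = D[i-1][j-1] if the characters match, else 1 + min(D[i-1][j], D[i][j-1], D[i-1][j-1]). Filling the table (rows: prefixes of 'lyghid', columns: prefixes of 'lygzhidoy'):
     ε  l  y  g  z  h  i  d  o  y
  ε  0  1  2  3  4  5  6  7  8  9
  l  1  0  1  2  3  4  5  6  7  8
  y  2  1  0  1  2  3  4  5  6  7
  g  3  2  1  0  1  2  3  4  5  6
  h  4  3  2  1  1  1  2  3  4  5
  i  5  4  3  2  2  2  1  2  3  4
  d  6  5  4  3  3  3  2  1  2  3
The bottom-right entry gives D[6][9] = 3, so no sequence of fewer than 3 edits works. Backtracking through the table gives one optimal edit sequence (3 edits):
  lyghid → lygzhid (ins z @4)
  lygzhid → lygzhido (ins o @8)
  lygzhido → lygzhidoy (ins y @9)
Edit distance = 3.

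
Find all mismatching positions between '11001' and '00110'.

Differing positions: 1, 2, 3, 4, 5. Hamming distance = 5.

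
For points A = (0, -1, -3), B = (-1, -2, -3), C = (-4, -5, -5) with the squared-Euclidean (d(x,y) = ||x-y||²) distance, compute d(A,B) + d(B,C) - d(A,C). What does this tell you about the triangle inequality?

d(A,B) = 1² + 1² + 0² = 2, d(B,C) = 3² + 3² + 2² = 22, d(A,C) = 4² + 4² + 2² = 36.
d(A,B) + d(B,C) - d(A,C) = 2 + 22 - 36 = 24 - 36 = -12. This is < 0, so the triangle inequality FAILS for these points (squared-Euclidean is not a metric).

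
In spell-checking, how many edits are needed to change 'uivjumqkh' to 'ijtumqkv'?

Let D[i][j] be the edit distance between the first i characters of 'uivjumqkh' and the first j characters of 'ijtumqkv', with D[i][0] = i, D[0][j] = j, and D[i][j] = D[i-1][j-1] if the characters match, else 1 + min(D[i-1][j], D[i][j-1], D[i-1][j-1]). Filling the table (rows: prefixes of 'uivjumqkh', columns: prefixes of 'ijtumqkv'):
     ε  i  j  t  u  m  q  k  v
  ε  0  1  2  3  4  5  6  7  8
  u  1  1  2  3  3  4  5  6  7
  i  2  1  2  3  4  4  5  6  7
  v  3  2  2  3  4  5  5  6  6
  j  4  3  2  3  4  5  6  6  7
  u  5  4  3  3  3  4  5  6  7
  m  6  5  4  4  4  3  4  5  6
  q  7  6  5  5  5  4  3  4  5
  k  8  7  6  6  6  5  4  3  4
  h  9  8  7  7  7  6  5  4  4
The bottom-right entry gives D[9][8] = 4, so no sequence of fewer than 4 edits works. Backtracking through the table gives one optimal edit sequence (4 edits):
  uivjumqkh → ivjumqkh (del u @1)
  ivjumqkh → ijjumqkh (sub v→j @2)
  ijjumqkh → ijtumqkh (sub j→t @3)
  ijtumqkh → ijtumqkv (sub h→v @8)
Edit distance = 4.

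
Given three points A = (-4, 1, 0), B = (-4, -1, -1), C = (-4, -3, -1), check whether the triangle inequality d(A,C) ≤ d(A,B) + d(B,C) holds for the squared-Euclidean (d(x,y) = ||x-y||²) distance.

d(A,B) = 0² + 2² + 1² = 5, d(B,C) = 0² + 2² + 0² = 4, d(A,C) = 0² + 4² + 1² = 17.
d(A,C) = 17 > 5 + 4 = 9. Triangle inequality is VIOLATED. (Squared-Euclidean is not a metric — this is a counterexample.)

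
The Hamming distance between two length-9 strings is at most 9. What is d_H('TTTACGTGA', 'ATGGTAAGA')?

Differing positions: 1, 3, 4, 5, 6, 7. Hamming distance = 6. The maximum possible Hamming distance for length-9 strings is 9, so d_H/9 = 6/9 ≈ 0.6667.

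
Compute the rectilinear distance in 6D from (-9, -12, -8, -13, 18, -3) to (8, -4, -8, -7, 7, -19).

Σ|x_i - y_i| = |-9 - 8| + |-12 - (-4)| + |-8 - (-8)| + |-13 - (-7)| + |18 - 7| + |-3 - (-19)| = 17 + 8 + 0 + 6 + 11 + 16 = 58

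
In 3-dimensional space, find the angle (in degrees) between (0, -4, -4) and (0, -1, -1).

With u = (0, -4, -4), v = (0, -1, -1):
u·v = 0·0 + (-4)·(-1) + (-4)·(-1) = 0 + 4 + 4 = 8.
|u| = √(0² + (-4)² + (-4)²) = √32, |v| = √(0² + (-1)² + (-1)²) = √2, so |u||v| = √(32·2) = √64 = 8.
cos θ = (u·v)/(|u||v|) = 8/8 = 1 (the vectors are parallel, pointing the same way)
θ = arccos(1) = 0°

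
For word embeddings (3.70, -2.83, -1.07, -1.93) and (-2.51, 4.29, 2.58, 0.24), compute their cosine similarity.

With u = (3.70, -2.83, -1.07, -1.93), v = (-2.51, 4.29, 2.58, 0.24):
u·v = 3.7·(-2.51) + (-2.83)·4.29 + (-1.07)·2.58 + (-1.93)·0.24 = (-9.287) + (-12.1407) + (-2.7606) + (-0.4632) = -24.6515.
|u| = √(3.7² + (-2.83)² + (-1.07)² + (-1.93)²) = √(13.69 + 8.0089 + 1.1449 + 3.7249) = √26.5687, |v| = √((-2.51)² + 4.29² + 2.58² + 0.24²) = √(6.3001 + 18.4041 + 6.6564 + 0.0576) = √31.4182.
cos θ = (u·v)/(|u||v|) = -24.6515/(√26.5687·√31.4182) ≈ -0.8532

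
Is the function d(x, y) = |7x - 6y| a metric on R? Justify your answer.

No. d fails symmetry: d(6, 5) = |7·6 - 6·5| = |12| = 12, but d(5, 6) = |7·5 - 6·6| = |-1| = 1. Since 12 ≠ 1, d(x,y) ≠ d(y,x) in general.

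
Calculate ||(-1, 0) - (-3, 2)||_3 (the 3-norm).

(Σ|x_i - y_i|^3)^(1/3) = (|-1 - (-3)|^3 + |0 - 2|^3)^(1/3)
= (2^3 + 2^3)^(1/3) = (8 + 8)^(1/3) = (16)^(1/3) ≈ 2.5198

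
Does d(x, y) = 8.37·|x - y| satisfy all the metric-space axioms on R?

Yes. Since |x - y| is a metric on R and 8.37 > 0, the positive scalar multiple 8.37·|x - y| is also a metric: scaling by a positive constant preserves non-negativity, identity (d=0 ⟺ |x-y|=0 ⟺ x=y), symmetry, and the triangle inequality.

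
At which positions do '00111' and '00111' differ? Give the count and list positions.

Differing positions: none. Hamming distance = 0.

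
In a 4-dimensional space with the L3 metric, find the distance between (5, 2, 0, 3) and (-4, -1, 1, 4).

(Σ|x_i - y_i|^3)^(1/3) = (|5 - (-4)|^3 + |2 - (-1)|^3 + |0 - 1|^3 + |3 - 4|^3)^(1/3)
= (9^3 + 3^3 + 1^3 + 1^3)^(1/3) = (729 + 27 + 1 + 1)^(1/3) = (758)^(1/3) ≈ 9.1178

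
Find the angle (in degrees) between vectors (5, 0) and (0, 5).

With u = (5, 0), v = (0, 5):
u·v = 5·0 + 0·5 = 0 + 0 = 0.
|u| = √(5² + 0²) = √25, |v| = √(0² + 5²) = √25, so |u||v| = √(25·25) = √625 = 25.
cos θ = (u·v)/(|u||v|) = 0/25 = 0 (the vectors are orthogonal)
θ = arccos(0) = 90°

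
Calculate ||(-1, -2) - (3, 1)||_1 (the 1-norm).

Σ|x_i - y_i| = |-1 - 3| + |-2 - 1| = 4 + 3 = 7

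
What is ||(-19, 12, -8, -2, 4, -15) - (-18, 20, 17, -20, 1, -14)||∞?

max(|x_i - y_i|) = max(|-19 - (-18)|, |12 - 20|, |-8 - 17|, |-2 - (-20)|, |4 - 1|, |-15 - (-14)|) = max(1, 8, 25, 18, 3, 1) = 25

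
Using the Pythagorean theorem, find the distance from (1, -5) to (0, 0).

√(Σ(x_i - y_i)²) = √((1 - 0)² + (-5 - 0)²)
= √(1² + (-5)²) = √(1 + 25) = √26 ≈ 5.099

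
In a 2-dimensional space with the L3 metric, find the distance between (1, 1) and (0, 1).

(Σ|x_i - y_i|^3)^(1/3) = (|1 - 0|^3 + |1 - 1|^3)^(1/3)
= (1^3 + 0^3)^(1/3) = (1 + 0)^(1/3) = (1)^(1/3) = 1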